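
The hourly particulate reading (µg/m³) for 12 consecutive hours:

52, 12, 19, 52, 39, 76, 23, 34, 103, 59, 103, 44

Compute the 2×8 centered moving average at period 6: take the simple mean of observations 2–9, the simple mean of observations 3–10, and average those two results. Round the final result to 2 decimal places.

47.69

Sum over 2–9: 12 + 19 + 52 + 39 + 76 + 23 + 34 + 103 = 358
Sum over 3–10: 19 + 52 + 39 + 76 + 23 + 34 + 103 + 59 = 405
CMA at t=6 = (358 + 405) / (2·8) = 763 / 16 = 47.69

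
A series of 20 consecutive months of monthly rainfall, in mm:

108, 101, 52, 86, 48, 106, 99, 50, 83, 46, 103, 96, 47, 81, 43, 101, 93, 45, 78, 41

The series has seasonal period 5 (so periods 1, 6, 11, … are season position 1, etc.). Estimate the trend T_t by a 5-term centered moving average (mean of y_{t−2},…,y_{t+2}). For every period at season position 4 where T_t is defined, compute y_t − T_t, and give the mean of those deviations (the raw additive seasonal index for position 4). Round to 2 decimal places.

7.20

Season position 4 occurs at t = 4, 9, 14 (where T_t is defined).
t=4: T_4 = 78.6000; y_4 − T_4 = 86 − 78.6000 = 7.4000
t=9: T_9 = 76.2000; y_9 − T_9 = 83 − 76.2000 = 6.8000
t=14: T_14 = 73.6000; y_14 − T_14 = 81 − 73.6000 = 7.4000
Mean deviation: (7.4000 + 6.8000 + 7.4000) / 3 = 7.20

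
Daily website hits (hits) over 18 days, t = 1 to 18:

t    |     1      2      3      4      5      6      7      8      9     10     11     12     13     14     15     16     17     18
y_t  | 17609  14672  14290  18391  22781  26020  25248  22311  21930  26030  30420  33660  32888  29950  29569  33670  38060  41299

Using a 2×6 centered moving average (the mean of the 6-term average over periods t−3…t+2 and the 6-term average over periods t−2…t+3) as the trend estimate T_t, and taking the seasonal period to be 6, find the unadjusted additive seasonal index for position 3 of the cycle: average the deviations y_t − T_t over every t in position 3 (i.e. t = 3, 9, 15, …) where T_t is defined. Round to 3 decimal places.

Season position 3 occurs at t = 9, 15 (where T_t is defined).
t=9: T_9 = 25963.16667; y_9 − T_9 = 21930 − 25963.16667 = -4033.16667
t=15: T_15 = 33602.75000; y_15 − T_15 = 29569 − 33602.75000 = -4033.75000
Mean deviation: (-4033.16667 + -4033.75000) / 2 = -4033.458

-4033.458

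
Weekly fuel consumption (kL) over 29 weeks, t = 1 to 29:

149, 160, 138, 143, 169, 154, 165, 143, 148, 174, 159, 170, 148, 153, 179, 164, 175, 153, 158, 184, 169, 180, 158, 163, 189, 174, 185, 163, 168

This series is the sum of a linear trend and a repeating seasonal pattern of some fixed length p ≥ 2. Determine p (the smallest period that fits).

5

First differences y_{t+1} − y_t: 11, -22, 5, 26, -15, 11, -22, 5, 26, -15, 11, -22, …
The difference pattern repeats every 5 terms and not for any smaller step, so p = 5.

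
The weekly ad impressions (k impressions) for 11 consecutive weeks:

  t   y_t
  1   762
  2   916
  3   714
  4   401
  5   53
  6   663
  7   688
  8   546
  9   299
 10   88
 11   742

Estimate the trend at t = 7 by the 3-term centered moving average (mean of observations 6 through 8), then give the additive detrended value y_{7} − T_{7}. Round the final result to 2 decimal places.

55.67

Trend T_7 = (663 + 688 + 546) / 3 = 1897/3 = 632.3333
Detrended value: 688 − 632.3333 = 55.67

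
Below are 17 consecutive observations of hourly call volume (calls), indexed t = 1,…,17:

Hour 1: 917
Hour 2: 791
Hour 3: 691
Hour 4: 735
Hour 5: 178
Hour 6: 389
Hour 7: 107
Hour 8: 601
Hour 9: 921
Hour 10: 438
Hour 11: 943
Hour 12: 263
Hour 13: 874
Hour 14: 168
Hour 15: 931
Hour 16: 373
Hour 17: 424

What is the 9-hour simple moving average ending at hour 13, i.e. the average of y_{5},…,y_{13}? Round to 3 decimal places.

523.778

Sum of periods 5–13: 178 + 389 + 107 + 601 + 921 + 438 + 943 + 263 + 874 = 4714
Divide by 9: 4714 / 9 = 523.778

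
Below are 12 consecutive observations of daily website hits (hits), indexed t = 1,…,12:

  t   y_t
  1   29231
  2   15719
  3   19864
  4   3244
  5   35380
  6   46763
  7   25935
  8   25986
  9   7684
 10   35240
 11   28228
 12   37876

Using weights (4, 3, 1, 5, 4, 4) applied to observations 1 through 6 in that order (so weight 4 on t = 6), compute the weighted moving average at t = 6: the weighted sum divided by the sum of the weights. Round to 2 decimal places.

Weighted sum: 4·29231 + 3·15719 + 1·19864 + 5·3244 + 4·35380 + 4·46763 = 116924 + 47157 + 19864 + 16220 + 141520 + 187052 = 528737
Weight total: 4 + 3 + 1 + 5 + 4 + 4 = 21
WMA = 528737 / 21 = 25177.95

25177.95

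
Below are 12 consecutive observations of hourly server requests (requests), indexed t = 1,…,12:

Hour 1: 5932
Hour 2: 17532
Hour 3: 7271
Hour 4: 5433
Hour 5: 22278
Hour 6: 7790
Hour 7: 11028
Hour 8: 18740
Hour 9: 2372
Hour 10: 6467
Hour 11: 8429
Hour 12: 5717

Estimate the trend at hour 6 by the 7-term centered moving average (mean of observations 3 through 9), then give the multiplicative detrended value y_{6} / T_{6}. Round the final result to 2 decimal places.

0.73

Trend T_6 = (7271 + 5433 + 22278 + 7790 + 11028 + 18740 + 2372) / 7 = 74912/7 = 10701.7143
Ratio to trend: 7790 / 10701.7143 = 0.73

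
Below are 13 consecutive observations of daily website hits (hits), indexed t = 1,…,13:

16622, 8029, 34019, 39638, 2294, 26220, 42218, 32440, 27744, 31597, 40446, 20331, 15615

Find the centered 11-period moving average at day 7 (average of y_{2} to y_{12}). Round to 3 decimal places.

Sum of periods 2–12: 8029 + 34019 + 39638 + 2294 + 26220 + 42218 + 32440 + 27744 + 31597 + 40446 + 20331 = 304976
Divide by 11: 304976 / 11 = 27725.091

27725.091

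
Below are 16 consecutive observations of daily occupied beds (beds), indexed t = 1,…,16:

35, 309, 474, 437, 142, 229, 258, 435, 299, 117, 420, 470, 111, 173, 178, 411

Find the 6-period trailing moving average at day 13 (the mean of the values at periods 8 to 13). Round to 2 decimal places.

308.67

Sum of periods 8–13: 435 + 299 + 117 + 420 + 470 + 111 = 1852
Divide by 6: 1852 / 6 = 308.67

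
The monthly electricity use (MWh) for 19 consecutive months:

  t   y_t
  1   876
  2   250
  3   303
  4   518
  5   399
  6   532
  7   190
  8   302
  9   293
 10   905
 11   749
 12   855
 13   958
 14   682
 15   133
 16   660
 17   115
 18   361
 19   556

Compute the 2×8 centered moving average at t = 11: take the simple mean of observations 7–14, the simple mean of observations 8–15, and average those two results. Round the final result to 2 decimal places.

Sum over 7–14: 190 + 302 + 293 + 905 + 749 + 855 + 958 + 682 = 4934
Sum over 8–15: 302 + 293 + 905 + 749 + 855 + 958 + 682 + 133 = 4877
CMA at t=11 = (4934 + 4877) / (2·8) = 9811 / 16 = 613.19

613.19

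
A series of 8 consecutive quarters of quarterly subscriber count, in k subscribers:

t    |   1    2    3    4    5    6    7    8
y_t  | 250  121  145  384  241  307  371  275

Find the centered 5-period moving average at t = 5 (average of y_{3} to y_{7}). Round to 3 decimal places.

289.600

Sum of periods 3–7: 145 + 384 + 241 + 307 + 371 = 1448
Divide by 5: 1448 / 5 = 289.600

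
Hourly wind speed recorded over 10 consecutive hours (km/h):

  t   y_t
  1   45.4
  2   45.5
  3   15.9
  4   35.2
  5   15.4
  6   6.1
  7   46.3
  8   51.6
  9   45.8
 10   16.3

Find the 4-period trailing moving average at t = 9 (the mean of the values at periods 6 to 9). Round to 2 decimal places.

37.45

Sum of periods 6–9: 6.1 + 46.3 + 51.6 + 45.8 = 149.8
Divide by 4: 149.8 / 4 = 37.45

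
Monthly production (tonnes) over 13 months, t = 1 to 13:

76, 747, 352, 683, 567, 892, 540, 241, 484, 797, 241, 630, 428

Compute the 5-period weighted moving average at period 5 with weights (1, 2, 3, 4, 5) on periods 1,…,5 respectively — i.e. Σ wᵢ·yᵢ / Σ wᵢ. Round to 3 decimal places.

546.200

Weighted sum: 1·76 + 2·747 + 3·352 + 4·683 + 5·567 = 76 + 1494 + 1056 + 2732 + 2835 = 8193
Weight total: 1 + 2 + 3 + 4 + 5 = 15
WMA = 8193 / 15 = 546.200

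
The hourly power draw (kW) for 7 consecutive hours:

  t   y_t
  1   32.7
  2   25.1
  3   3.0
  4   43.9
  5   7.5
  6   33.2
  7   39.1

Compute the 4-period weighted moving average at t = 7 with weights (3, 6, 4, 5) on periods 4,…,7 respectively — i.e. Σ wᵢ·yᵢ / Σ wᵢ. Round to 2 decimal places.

Weighted sum: 3·43.9 + 6·7.5 + 4·33.2 + 5·39.1 = 131.7 + 45.0 + 132.8 + 195.5 = 505.0
Weight total: 3 + 6 + 4 + 5 = 18
WMA = 505.0 / 18 = 28.06

28.06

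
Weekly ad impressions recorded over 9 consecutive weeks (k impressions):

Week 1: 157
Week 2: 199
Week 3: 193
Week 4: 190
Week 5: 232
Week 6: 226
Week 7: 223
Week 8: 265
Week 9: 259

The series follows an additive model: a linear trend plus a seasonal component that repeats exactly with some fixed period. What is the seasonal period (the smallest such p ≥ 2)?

First differences y_{t+1} − y_t: 42, -6, -3, 42, -6, -3, 42, -6, …
The difference pattern repeats every 3 terms and not for any smaller step, so p = 3.

3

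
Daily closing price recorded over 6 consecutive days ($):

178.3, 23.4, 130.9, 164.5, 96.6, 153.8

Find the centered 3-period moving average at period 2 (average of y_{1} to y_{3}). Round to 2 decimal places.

Sum of periods 1–3: 178.3 + 23.4 + 130.9 = 332.6
Divide by 3: 332.6 / 3 = 110.87

110.87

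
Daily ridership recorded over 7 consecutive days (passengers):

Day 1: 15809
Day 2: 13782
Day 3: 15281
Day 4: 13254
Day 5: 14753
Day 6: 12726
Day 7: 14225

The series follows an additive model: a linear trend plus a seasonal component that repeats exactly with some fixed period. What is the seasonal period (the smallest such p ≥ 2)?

First differences y_{t+1} − y_t: -2027, 1499, -2027, 1499, -2027, 1499, …
The difference pattern repeats every 2 terms and not for any smaller step, so p = 2.

2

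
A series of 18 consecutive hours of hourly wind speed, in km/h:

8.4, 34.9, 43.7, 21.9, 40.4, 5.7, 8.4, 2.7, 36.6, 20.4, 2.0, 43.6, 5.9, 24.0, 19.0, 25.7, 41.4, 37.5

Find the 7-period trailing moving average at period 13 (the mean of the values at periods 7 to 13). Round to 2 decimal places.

17.09

Sum of periods 7–13: 8.4 + 2.7 + 36.6 + 20.4 + 2.0 + 43.6 + 5.9 = 119.6
Divide by 7: 119.6 / 7 = 17.09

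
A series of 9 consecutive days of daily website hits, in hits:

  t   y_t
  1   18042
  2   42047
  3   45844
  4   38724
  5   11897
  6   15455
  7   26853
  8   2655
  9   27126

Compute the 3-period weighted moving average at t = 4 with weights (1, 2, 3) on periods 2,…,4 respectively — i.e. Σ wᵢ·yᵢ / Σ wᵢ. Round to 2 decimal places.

Weighted sum: 1·42047 + 2·45844 + 3·38724 = 42047 + 91688 + 116172 = 249907
Weight total: 1 + 2 + 3 = 6
WMA = 249907 / 6 = 41651.17

41651.17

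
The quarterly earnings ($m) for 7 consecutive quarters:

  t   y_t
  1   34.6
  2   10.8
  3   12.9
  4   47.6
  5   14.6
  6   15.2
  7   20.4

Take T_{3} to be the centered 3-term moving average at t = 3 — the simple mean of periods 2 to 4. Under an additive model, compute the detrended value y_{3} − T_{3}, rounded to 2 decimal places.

-10.87

Trend T_3 = (10.8 + 12.9 + 47.6) / 3 = 71.3/3 = 23.7667
Detrended value: 12.9 − 23.7667 = -10.87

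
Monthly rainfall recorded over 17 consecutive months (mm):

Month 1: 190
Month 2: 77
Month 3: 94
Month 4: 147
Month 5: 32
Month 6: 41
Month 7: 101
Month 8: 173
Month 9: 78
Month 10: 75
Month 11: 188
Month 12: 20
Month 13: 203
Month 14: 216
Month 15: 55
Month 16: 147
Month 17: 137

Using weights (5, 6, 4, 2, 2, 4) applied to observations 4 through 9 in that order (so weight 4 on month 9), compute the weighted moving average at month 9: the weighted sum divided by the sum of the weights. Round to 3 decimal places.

84.826

Weighted sum: 5·147 + 6·32 + 4·41 + 2·101 + 2·173 + 4·78 = 735 + 192 + 164 + 202 + 346 + 312 = 1951
Weight total: 5 + 6 + 4 + 2 + 2 + 4 = 23
WMA = 1951 / 23 = 84.826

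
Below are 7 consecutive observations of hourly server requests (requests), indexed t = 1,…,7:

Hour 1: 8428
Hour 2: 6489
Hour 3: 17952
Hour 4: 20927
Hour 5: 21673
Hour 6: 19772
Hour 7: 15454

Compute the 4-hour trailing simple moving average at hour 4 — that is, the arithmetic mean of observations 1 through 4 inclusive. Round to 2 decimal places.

13449.00

Sum of periods 1–4: 8428 + 6489 + 17952 + 20927 = 53796
Divide by 4: 53796 / 4 = 13449.00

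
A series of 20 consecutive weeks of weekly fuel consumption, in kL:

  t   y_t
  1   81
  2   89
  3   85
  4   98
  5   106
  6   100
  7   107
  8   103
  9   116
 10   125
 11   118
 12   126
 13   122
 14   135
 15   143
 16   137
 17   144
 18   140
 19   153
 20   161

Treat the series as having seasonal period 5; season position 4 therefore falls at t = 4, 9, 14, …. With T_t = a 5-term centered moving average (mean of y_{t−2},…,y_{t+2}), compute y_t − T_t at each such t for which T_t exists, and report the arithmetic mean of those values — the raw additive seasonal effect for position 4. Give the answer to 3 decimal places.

Season position 4 occurs at t = 4, 9, 14 (where T_t is defined).
t=4: T_4 = 95.60000; y_4 − T_4 = 98 − 95.60000 = 2.40000
t=9: T_9 = 113.80000; y_9 − T_9 = 116 − 113.80000 = 2.20000
t=14: T_14 = 132.60000; y_14 − T_14 = 135 − 132.60000 = 2.40000
Mean deviation: (2.40000 + 2.20000 + 2.40000) / 3 = 2.333

2.333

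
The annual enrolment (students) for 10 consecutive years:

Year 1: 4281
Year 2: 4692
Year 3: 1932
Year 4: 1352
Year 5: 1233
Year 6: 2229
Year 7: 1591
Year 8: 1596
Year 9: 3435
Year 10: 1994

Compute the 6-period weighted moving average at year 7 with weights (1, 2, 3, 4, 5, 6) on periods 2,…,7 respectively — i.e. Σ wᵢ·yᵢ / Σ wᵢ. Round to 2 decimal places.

Weighted sum: 1·4692 + 2·1932 + 3·1352 + 4·1233 + 5·2229 + 6·1591 = 4692 + 3864 + 4056 + 4932 + 11145 + 9546 = 38235
Weight total: 1 + 2 + 3 + 4 + 5 + 6 = 21
WMA = 38235 / 21 = 1820.71

1820.71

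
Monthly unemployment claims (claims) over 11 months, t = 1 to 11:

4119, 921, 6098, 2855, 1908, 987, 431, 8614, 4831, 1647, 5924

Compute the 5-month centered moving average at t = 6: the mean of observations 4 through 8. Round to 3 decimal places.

Sum of periods 4–8: 2855 + 1908 + 987 + 431 + 8614 = 14795
Divide by 5: 14795 / 5 = 2959.000

2959.000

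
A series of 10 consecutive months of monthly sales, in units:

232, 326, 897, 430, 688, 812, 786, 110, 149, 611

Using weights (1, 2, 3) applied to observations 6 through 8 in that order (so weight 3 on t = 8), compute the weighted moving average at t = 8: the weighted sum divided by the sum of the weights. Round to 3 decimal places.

452.333

Weighted sum: 1·812 + 2·786 + 3·110 = 812 + 1572 + 330 = 2714
Weight total: 1 + 2 + 3 = 6
WMA = 2714 / 6 = 452.333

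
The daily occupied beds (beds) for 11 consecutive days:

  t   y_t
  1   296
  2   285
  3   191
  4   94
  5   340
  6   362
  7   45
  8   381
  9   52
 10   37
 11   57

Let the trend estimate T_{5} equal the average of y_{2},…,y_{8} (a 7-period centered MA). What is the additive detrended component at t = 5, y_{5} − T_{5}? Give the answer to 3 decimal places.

Trend T_5 = (285 + 191 + 94 + 340 + 362 + 45 + 381) / 7 = 1698/7 = 242.57143
Detrended value: 340 − 242.57143 = 97.429

97.429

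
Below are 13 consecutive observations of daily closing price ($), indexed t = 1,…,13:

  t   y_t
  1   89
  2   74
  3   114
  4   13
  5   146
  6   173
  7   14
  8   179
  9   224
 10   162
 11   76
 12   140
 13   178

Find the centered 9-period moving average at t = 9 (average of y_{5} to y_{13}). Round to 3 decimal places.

143.556

Sum of periods 5–13: 146 + 173 + 14 + 179 + 224 + 162 + 76 + 140 + 178 = 1292
Divide by 9: 1292 / 9 = 143.556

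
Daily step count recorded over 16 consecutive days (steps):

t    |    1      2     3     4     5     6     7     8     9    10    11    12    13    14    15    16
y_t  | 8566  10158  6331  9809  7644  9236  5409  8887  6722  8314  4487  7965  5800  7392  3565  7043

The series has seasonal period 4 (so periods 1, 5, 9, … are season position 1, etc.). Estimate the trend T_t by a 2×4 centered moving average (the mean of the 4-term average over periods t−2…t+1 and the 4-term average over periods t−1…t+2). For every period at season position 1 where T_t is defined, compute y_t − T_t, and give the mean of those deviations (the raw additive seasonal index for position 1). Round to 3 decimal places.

Season position 1 occurs at t = 5, 9, 13 (where T_t is defined).
t=5: T_5 = 8139.75000; y_5 − T_5 = 7644 − 8139.75000 = -495.75000
t=9: T_9 = 7217.75000; y_9 − T_9 = 6722 − 7217.75000 = -495.75000
t=13: T_13 = 6295.75000; y_13 − T_13 = 5800 − 6295.75000 = -495.75000
Mean deviation: (-495.75000 + -495.75000 + -495.75000) / 3 = -495.750

-495.750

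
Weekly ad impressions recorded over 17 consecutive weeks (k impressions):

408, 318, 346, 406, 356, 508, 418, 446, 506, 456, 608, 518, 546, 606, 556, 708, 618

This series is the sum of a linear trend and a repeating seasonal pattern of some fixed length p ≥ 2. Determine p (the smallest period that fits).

First differences y_{t+1} − y_t: -90, 28, 60, -50, 152, -90, 28, 60, -50, 152, -90, 28, …
The difference pattern repeats every 5 terms and not for any smaller step, so p = 5.

5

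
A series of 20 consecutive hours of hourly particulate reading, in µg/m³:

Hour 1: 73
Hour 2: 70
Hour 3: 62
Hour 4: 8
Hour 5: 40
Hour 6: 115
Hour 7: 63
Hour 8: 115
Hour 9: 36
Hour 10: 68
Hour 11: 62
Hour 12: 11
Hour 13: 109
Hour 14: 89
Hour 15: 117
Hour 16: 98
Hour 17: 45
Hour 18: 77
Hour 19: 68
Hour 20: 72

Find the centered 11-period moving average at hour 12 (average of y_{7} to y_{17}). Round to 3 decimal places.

73.909

Sum of periods 7–17: 63 + 115 + 36 + 68 + 62 + 11 + 109 + 89 + 117 + 98 + 45 = 813
Divide by 11: 813 / 11 = 73.909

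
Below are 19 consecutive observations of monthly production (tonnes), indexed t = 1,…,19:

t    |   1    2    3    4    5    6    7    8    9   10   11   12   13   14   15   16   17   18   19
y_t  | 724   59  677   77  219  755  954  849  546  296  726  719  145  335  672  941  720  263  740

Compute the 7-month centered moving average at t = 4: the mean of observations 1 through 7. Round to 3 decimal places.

495.000

Sum of periods 1–7: 724 + 59 + 677 + 77 + 219 + 755 + 954 = 3465
Divide by 7: 3465 / 7 = 495.000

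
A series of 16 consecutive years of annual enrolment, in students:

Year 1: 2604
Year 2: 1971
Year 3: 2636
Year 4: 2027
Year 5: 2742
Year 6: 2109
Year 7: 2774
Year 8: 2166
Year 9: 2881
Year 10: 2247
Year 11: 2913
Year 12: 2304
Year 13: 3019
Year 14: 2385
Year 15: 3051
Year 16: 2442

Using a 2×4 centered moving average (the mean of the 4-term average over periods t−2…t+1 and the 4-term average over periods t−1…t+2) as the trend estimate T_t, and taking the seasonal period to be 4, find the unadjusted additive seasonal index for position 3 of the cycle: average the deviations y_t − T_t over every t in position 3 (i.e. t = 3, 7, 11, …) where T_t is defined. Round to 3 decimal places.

309.208

Season position 3 occurs at t = 3, 7, 11 (where T_t is defined).
t=3: T_3 = 2326.75000; y_3 − T_3 = 2636 − 2326.75000 = 309.25000
t=7: T_7 = 2465.12500; y_7 − T_7 = 2774 − 2465.12500 = 308.87500
t=11: T_11 = 2603.50000; y_11 − T_11 = 2913 − 2603.50000 = 309.50000
Mean deviation: (309.25000 + 308.87500 + 309.50000) / 3 = 309.208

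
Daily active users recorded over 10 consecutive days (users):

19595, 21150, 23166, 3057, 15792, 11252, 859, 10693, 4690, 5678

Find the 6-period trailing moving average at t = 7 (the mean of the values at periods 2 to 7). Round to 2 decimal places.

12546.00

Sum of periods 2–7: 21150 + 23166 + 3057 + 15792 + 11252 + 859 = 75276
Divide by 6: 75276 / 6 = 12546.00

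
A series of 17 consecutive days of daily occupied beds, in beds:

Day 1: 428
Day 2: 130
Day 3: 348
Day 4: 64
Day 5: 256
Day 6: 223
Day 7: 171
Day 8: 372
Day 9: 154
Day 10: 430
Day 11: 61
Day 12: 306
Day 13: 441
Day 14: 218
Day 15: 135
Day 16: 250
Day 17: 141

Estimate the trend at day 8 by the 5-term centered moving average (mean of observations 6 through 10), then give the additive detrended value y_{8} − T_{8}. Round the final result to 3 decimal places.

Trend T_8 = (223 + 171 + 372 + 154 + 430) / 5 = 1350/5 = 270.00000
Detrended value: 372 − 270.00000 = 102.000

102.000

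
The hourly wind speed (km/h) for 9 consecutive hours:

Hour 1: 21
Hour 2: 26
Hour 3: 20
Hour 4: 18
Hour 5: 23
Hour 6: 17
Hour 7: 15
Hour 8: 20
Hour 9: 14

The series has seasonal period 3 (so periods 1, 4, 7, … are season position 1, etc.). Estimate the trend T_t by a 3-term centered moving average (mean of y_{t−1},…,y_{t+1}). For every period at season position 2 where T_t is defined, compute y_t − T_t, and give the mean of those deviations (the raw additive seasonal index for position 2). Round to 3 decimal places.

3.667

Season position 2 occurs at t = 2, 5, 8 (where T_t is defined).
t=2: T_2 = 22.33333; y_2 − T_2 = 26 − 22.33333 = 3.66667
t=5: T_5 = 19.33333; y_5 − T_5 = 23 − 19.33333 = 3.66667
t=8: T_8 = 16.33333; y_8 − T_8 = 20 − 16.33333 = 3.66667
Mean deviation: (3.66667 + 3.66667 + 3.66667) / 3 = 3.667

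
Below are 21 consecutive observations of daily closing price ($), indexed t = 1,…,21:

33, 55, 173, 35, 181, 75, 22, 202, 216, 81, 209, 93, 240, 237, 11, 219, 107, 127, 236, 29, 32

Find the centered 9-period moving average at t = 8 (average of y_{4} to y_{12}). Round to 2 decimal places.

123.78

Sum of periods 4–12: 35 + 181 + 75 + 22 + 202 + 216 + 81 + 209 + 93 = 1114
Divide by 9: 1114 / 9 = 123.78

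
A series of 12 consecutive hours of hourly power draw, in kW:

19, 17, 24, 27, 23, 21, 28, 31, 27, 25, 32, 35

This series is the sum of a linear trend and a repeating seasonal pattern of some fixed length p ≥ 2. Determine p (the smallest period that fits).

First differences y_{t+1} − y_t: -2, 7, 3, -4, -2, 7, 3, -4, -2, 7, …
The difference pattern repeats every 4 terms and not for any smaller step, so p = 4.

4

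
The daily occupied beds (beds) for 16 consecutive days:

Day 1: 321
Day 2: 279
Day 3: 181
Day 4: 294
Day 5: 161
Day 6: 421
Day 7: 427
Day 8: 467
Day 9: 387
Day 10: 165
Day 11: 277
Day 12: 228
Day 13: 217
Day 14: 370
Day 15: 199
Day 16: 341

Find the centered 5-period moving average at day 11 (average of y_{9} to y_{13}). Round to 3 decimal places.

Sum of periods 9–13: 387 + 165 + 277 + 228 + 217 = 1274
Divide by 5: 1274 / 5 = 254.800

254.800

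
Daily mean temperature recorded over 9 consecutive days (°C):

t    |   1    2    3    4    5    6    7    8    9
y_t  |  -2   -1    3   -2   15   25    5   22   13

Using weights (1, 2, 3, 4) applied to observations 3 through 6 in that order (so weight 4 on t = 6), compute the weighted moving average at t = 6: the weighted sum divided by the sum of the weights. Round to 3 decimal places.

Weighted sum: 1·3 + 2·-2 + 3·15 + 4·25 = 3 + -4 + 45 + 100 = 144
Weight total: 1 + 2 + 3 + 4 = 10
WMA = 144 / 10 = 14.400

14.400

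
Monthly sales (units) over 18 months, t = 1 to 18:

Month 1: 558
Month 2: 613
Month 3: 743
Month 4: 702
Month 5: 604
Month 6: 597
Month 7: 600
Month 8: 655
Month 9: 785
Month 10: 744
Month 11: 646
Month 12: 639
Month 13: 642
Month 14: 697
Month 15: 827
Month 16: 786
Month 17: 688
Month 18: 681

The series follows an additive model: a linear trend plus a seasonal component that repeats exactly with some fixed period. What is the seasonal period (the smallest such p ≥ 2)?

First differences y_{t+1} − y_t: 55, 130, -41, -98, -7, 3, 55, 130, -41, -98, -7, 3, 55, 130, …
The difference pattern repeats every 6 terms and not for any smaller step, so p = 6.

6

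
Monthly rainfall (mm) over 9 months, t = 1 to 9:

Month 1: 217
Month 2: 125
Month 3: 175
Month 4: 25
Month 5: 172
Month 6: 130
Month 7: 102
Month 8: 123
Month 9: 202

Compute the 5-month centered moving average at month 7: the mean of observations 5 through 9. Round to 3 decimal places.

145.800

Sum of periods 5–9: 172 + 130 + 102 + 123 + 202 = 729
Divide by 5: 729 / 5 = 145.800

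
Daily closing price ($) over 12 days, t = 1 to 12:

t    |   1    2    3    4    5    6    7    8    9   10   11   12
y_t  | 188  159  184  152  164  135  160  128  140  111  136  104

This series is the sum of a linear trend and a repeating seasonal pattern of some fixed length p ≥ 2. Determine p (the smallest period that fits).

4

First differences y_{t+1} − y_t: -29, 25, -32, 12, -29, 25, -32, 12, -29, 25, …
The difference pattern repeats every 4 terms and not for any smaller step, so p = 4.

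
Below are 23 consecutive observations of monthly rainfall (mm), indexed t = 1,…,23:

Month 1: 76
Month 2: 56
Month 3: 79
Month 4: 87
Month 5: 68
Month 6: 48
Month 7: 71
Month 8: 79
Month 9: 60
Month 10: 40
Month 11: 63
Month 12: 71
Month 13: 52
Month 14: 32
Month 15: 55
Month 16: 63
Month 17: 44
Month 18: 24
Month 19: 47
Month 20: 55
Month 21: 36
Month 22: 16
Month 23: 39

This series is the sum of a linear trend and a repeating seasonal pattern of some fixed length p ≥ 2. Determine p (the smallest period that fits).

4

First differences y_{t+1} − y_t: -20, 23, 8, -19, -20, 23, 8, -19, -20, 23, …
The difference pattern repeats every 4 terms and not for any smaller step, so p = 4.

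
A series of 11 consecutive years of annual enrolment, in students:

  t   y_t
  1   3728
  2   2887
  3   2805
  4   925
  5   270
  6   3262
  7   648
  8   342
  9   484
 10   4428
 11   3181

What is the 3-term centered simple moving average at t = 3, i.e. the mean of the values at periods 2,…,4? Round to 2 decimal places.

Sum of periods 2–4: 2887 + 2805 + 925 = 6617
Divide by 3: 6617 / 3 = 2205.67

2205.67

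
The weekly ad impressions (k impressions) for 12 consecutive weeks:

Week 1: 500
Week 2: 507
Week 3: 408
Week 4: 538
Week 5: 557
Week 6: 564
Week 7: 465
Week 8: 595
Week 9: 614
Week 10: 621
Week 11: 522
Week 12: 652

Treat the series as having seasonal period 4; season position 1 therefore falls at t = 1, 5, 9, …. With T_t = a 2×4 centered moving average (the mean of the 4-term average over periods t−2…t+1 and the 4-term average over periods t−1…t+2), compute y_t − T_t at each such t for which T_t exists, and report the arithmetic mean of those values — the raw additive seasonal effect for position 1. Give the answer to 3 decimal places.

Season position 1 occurs at t = 5, 9 (where T_t is defined).
t=5: T_5 = 523.87500; y_5 − T_5 = 557 − 523.87500 = 33.12500
t=9: T_9 = 580.87500; y_9 − T_9 = 614 − 580.87500 = 33.12500
Mean deviation: (33.12500 + 33.12500) / 2 = 33.125

33.125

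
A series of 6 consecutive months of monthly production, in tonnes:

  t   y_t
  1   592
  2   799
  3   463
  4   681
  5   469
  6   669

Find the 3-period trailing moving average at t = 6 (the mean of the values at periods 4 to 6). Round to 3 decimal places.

606.333

Sum of periods 4–6: 681 + 469 + 669 = 1819
Divide by 3: 1819 / 3 = 606.333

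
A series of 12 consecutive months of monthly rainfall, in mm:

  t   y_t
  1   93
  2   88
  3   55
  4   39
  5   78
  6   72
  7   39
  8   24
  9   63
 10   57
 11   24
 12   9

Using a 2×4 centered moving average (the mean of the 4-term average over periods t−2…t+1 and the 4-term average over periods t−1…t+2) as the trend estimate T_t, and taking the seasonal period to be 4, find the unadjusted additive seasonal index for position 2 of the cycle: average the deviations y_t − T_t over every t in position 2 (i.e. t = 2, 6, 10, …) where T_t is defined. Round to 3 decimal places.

16.875

Season position 2 occurs at t = 6, 10 (where T_t is defined).
t=6: T_6 = 55.12500; y_6 − T_6 = 72 − 55.12500 = 16.87500
t=10: T_10 = 40.12500; y_10 − T_10 = 57 − 40.12500 = 16.87500
Mean deviation: (16.87500 + 16.87500) / 2 = 16.875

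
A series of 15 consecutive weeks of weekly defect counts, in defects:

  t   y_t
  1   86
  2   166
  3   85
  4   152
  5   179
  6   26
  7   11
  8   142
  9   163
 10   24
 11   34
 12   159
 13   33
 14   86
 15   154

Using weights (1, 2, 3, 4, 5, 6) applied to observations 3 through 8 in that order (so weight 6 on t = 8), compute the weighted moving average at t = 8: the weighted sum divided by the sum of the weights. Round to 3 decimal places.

92.238

Weighted sum: 1·85 + 2·152 + 3·179 + 4·26 + 5·11 + 6·142 = 85 + 304 + 537 + 104 + 55 + 852 = 1937
Weight total: 1 + 2 + 3 + 4 + 5 + 6 = 21
WMA = 1937 / 21 = 92.238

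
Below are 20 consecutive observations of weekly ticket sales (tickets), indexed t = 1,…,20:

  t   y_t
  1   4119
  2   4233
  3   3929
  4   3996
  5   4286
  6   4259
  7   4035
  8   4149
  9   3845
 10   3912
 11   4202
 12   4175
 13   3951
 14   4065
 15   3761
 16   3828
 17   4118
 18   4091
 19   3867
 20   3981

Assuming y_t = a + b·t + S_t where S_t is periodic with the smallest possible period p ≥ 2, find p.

First differences y_{t+1} − y_t: 114, -304, 67, 290, -27, -224, 114, -304, 67, 290, -27, -224, 114, -304, …
The difference pattern repeats every 6 terms and not for any smaller step, so p = 6.

6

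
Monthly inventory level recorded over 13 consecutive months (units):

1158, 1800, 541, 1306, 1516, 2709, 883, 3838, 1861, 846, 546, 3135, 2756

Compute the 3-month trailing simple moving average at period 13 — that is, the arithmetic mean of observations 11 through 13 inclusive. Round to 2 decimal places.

Sum of periods 11–13: 546 + 3135 + 2756 = 6437
Divide by 3: 6437 / 3 = 2145.67

2145.67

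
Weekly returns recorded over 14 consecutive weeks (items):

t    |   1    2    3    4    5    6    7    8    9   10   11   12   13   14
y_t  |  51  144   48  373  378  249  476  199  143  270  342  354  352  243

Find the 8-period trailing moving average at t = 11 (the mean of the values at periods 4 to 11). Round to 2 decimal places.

303.75

Sum of periods 4–11: 373 + 378 + 249 + 476 + 199 + 143 + 270 + 342 = 2430
Divide by 8: 2430 / 8 = 303.75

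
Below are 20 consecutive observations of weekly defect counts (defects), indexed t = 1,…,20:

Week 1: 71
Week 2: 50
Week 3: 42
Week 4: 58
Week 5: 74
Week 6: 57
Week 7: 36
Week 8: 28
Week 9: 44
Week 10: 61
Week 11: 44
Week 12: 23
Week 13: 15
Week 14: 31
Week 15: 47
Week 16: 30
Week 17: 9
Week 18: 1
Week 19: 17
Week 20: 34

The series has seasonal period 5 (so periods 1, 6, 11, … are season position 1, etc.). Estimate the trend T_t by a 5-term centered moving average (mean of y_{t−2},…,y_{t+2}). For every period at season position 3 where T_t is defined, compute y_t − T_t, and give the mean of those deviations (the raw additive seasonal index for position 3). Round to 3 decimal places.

Season position 3 occurs at t = 3, 8, 13, 18 (where T_t is defined).
t=3: T_3 = 59.00000; y_3 − T_3 = 42 − 59.00000 = -17.00000
t=8: T_8 = 45.20000; y_8 − T_8 = 28 − 45.20000 = -17.20000
t=13: T_13 = 32.00000; y_13 − T_13 = 15 − 32.00000 = -17.00000
t=18: T_18 = 18.20000; y_18 − T_18 = 1 − 18.20000 = -17.20000
Mean deviation: (-17.00000 + -17.20000 + -17.00000 + -17.20000) / 4 = -17.100

-17.100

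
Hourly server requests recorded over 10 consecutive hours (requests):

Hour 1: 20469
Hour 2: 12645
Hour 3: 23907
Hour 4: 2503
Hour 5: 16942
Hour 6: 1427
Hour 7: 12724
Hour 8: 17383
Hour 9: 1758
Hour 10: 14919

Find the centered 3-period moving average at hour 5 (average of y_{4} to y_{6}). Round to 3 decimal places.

6957.333

Sum of periods 4–6: 2503 + 16942 + 1427 = 20872
Divide by 3: 20872 / 3 = 6957.333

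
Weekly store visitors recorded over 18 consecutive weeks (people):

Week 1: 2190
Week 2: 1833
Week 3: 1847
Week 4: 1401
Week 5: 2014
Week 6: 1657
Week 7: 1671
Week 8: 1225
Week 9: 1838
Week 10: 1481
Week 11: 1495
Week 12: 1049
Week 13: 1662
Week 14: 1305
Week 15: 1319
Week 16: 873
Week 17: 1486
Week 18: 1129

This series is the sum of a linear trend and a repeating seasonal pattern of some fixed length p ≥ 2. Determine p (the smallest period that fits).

4

First differences y_{t+1} − y_t: -357, 14, -446, 613, -357, 14, -446, 613, -357, 14, …
The difference pattern repeats every 4 terms and not for any smaller step, so p = 4.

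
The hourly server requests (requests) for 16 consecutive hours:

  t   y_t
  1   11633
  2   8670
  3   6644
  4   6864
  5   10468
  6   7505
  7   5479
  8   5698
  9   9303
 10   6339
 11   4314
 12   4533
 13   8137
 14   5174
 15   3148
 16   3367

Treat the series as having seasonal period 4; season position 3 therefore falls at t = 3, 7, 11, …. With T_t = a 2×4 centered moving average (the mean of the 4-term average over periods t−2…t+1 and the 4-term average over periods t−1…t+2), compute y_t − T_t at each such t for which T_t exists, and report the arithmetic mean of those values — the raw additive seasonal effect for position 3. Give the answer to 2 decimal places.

Season position 3 occurs at t = 3, 7, 11 (where T_t is defined).
t=3: T_3 = 8307.1250; y_3 − T_3 = 6644 − 8307.1250 = -1663.1250
t=7: T_7 = 7141.8750; y_7 − T_7 = 5479 − 7141.8750 = -1662.8750
t=11: T_11 = 5976.5000; y_11 − T_11 = 4314 − 5976.5000 = -1662.5000
Mean deviation: (-1663.1250 + -1662.8750 + -1662.5000) / 3 = -1662.83

-1662.83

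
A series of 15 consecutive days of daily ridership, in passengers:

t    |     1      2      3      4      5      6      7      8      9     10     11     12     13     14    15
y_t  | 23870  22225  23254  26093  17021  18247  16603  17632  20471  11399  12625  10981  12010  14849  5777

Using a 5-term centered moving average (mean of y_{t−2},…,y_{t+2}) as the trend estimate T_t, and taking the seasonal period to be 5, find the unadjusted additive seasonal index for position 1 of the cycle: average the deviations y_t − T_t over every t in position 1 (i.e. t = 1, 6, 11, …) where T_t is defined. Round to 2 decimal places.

Season position 1 occurs at t = 6, 11 (where T_t is defined).
t=6: T_6 = 19119.2000; y_6 − T_6 = 18247 − 19119.2000 = -872.2000
t=11: T_11 = 13497.2000; y_11 − T_11 = 12625 − 13497.2000 = -872.2000
Mean deviation: (-872.2000 + -872.2000) / 2 = -872.20

-872.20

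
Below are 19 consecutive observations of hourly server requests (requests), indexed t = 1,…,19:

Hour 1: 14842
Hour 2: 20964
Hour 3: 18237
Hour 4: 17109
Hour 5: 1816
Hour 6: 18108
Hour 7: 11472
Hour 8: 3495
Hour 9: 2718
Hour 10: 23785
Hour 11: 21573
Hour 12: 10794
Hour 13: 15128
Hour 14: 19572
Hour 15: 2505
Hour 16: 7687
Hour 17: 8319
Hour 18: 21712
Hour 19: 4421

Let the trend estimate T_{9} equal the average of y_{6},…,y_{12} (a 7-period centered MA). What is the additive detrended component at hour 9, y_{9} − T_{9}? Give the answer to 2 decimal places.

-10417.00

Trend T_9 = (18108 + 11472 + 3495 + 2718 + 23785 + 21573 + 10794) / 7 = 91945/7 = 13135.0000
Detrended value: 2718 − 13135.0000 = -10417.00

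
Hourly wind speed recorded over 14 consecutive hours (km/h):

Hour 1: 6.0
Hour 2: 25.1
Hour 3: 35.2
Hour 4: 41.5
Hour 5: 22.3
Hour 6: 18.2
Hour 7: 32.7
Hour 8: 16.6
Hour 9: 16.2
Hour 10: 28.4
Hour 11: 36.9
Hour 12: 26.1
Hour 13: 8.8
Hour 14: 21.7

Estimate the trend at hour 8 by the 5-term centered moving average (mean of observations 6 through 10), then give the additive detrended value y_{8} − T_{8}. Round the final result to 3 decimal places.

Trend T_8 = (18.2 + 32.7 + 16.6 + 16.2 + 28.4) / 5 = 112.1/5 = 22.42000
Detrended value: 16.6 − 22.42000 = -5.820

-5.820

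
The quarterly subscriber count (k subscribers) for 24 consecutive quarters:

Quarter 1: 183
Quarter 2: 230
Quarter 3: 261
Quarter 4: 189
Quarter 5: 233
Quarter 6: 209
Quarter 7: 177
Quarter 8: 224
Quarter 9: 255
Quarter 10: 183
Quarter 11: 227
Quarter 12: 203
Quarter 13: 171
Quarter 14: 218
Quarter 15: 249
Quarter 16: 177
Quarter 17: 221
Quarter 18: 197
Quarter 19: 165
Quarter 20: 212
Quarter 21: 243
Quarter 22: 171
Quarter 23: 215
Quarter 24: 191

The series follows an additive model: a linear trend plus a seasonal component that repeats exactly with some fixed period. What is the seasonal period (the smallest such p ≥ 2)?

First differences y_{t+1} − y_t: 47, 31, -72, 44, -24, -32, 47, 31, -72, 44, -24, -32, 47, 31, …
The difference pattern repeats every 6 terms and not for any smaller step, so p = 6.

6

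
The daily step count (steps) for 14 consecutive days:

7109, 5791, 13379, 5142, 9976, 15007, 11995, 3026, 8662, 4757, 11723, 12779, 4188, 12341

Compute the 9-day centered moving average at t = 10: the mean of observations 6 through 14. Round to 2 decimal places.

9386.44

Sum of periods 6–14: 15007 + 11995 + 3026 + 8662 + 4757 + 11723 + 12779 + 4188 + 12341 = 84478
Divide by 9: 84478 / 9 = 9386.44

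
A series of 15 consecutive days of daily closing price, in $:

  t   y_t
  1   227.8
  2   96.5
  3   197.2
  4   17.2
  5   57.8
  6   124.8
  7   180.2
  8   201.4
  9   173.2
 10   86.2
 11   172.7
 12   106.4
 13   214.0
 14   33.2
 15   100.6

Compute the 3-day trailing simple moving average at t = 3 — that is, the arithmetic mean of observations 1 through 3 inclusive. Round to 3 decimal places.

Sum of periods 1–3: 227.8 + 96.5 + 197.2 = 521.5
Divide by 3: 521.5 / 3 = 173.833

173.833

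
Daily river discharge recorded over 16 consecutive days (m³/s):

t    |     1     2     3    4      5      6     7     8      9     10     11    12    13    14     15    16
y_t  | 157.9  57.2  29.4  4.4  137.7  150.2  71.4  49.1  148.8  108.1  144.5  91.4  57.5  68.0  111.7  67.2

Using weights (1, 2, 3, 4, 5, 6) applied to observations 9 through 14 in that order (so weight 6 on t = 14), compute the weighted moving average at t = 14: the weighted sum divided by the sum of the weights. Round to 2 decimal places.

88.55

Weighted sum: 1·148.8 + 2·108.1 + 3·144.5 + 4·91.4 + 5·57.5 + 6·68.0 = 148.8 + 216.2 + 433.5 + 365.6 + 287.5 + 408.0 = 1859.6
Weight total: 1 + 2 + 3 + 4 + 5 + 6 = 21
WMA = 1859.6 / 21 = 88.55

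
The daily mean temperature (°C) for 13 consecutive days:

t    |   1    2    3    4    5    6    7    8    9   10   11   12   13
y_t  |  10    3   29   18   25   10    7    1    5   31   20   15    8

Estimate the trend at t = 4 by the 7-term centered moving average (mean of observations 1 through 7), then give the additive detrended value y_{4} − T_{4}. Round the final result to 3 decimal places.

3.429

Trend T_4 = (10 + 3 + 29 + 18 + 25 + 10 + 7) / 7 = 102/7 = 14.57143
Detrended value: 18 − 14.57143 = 3.429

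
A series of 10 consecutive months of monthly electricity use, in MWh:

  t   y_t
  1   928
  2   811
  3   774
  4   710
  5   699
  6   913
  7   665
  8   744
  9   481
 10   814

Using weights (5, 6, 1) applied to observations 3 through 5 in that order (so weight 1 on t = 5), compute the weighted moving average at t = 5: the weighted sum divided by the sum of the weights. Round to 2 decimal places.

Weighted sum: 5·774 + 6·710 + 1·699 = 3870 + 4260 + 699 = 8829
Weight total: 5 + 6 + 1 = 12
WMA = 8829 / 12 = 735.75

735.75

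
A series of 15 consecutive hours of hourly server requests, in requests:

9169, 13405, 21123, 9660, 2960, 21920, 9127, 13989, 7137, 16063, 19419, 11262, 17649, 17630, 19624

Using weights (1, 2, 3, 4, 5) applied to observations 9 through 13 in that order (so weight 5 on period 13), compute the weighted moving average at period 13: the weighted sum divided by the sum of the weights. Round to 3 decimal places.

15387.533

Weighted sum: 1·7137 + 2·16063 + 3·19419 + 4·11262 + 5·17649 = 7137 + 32126 + 58257 + 45048 + 88245 = 230813
Weight total: 1 + 2 + 3 + 4 + 5 = 15
WMA = 230813 / 15 = 15387.533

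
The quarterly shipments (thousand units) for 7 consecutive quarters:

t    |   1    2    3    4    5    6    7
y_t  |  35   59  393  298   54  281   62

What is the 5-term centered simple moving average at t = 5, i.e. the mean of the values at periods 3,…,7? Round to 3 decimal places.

217.600

Sum of periods 3–7: 393 + 298 + 54 + 281 + 62 = 1088
Divide by 5: 1088 / 5 = 217.600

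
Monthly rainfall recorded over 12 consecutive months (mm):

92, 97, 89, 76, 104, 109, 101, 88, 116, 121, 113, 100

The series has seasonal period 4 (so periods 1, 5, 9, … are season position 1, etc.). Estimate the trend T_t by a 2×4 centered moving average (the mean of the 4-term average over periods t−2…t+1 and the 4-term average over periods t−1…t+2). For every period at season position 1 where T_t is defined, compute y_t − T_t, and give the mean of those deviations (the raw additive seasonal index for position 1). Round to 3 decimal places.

8.000

Season position 1 occurs at t = 5, 9 (where T_t is defined).
t=5: T_5 = 96.00000; y_5 − T_5 = 104 − 96.00000 = 8.00000
t=9: T_9 = 108.00000; y_9 − T_9 = 116 − 108.00000 = 8.00000
Mean deviation: (8.00000 + 8.00000) / 2 = 8.000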